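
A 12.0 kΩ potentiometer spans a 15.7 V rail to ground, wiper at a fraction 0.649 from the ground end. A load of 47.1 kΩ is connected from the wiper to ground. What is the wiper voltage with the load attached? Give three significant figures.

The wiper splits the pot into (1−α)R = 4.212 kΩ above and αR = 7.788 kΩ below.
Lower section ‖ load = 6.683 kΩ.
V_wiper = 15.7 × 6.683/(4.212 + 6.683) = 9.63 V.

V ≈ 9.63 V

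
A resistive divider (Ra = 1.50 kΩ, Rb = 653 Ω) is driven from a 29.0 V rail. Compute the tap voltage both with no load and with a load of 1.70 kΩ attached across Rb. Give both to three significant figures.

Unloaded: 8.80 V; loaded: 6.94 V

Open-circuit: V = 29.0 × 653/(1500 + 653) = 8.80 V.
With the load, Rb becomes Rb‖R_L = 471.8 Ω, so V = 29.0 × 471.8/1972 = 6.94 V.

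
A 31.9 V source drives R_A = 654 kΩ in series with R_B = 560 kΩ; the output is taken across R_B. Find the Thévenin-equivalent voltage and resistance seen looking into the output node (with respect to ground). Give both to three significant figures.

V_th = 14.7 V, R_th = 302 kΩ

V_th is the open-circuit tap voltage: 31.9 × 560/(654 + 560) = 14.7 V.
With the supply zeroed, R_A and R_B appear in parallel from the tap: R_th = R_A‖R_B = (654 × 560)/1214 = 302 kΩ.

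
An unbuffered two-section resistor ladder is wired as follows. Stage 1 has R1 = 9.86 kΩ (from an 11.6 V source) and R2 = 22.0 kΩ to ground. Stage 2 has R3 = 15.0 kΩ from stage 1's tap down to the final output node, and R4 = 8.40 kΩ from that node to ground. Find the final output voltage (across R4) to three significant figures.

Stage 2 presents R3+R4 = 23.40 kΩ as a load on stage 1's tap.
Stage 1's lower leg becomes R2‖(R3+R4) = 11.34 kΩ, so V_mid = 11.6 × 11.34/21.20 = 6.205 V.
Stage 2 is itself unloaded: V_out = V_mid × R4/(R3+R4) = 6.205 × 8.40/23.40 = 2.23 V.

V_out ≈ 2.23 V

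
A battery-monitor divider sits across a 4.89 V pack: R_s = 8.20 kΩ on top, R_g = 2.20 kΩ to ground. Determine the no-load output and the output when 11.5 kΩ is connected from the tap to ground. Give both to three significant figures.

Open-circuit: V = 4.89 × 2.20/(8.20 + 2.20) = 1.03 V.
With the load, R_g becomes R_g‖R_L = 1.847 kΩ, so V = 4.89 × 1.847/10.05 = 0.899 V.

Unloaded: 1.03 V; loaded: 0.899 V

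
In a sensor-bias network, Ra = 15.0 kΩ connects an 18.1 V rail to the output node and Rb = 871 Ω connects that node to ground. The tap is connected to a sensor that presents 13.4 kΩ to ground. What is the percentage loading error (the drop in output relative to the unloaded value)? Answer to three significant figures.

5.79 %

The divider's output (Thévenin) resistance is Ra‖Rb = 823.2 Ω.
Fractional drop under load = R_th/(R_th + R_L) = 823.2 / (823.2 + 13400) = 0.05788.
So the output falls by 5.79 %.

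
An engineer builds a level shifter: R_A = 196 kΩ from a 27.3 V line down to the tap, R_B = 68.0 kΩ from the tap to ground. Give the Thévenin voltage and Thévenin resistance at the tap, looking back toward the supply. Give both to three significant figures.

V_th is the open-circuit tap voltage: 27.3 × 68.0/(196 + 68.0) = 7.03 V.
With the supply zeroed, R_A and R_B appear in parallel from the tap: R_th = R_A‖R_B = (196 × 68.0)/264.0 = 50.5 kΩ.

V_th = 7.03 V, R_th = 50.5 kΩ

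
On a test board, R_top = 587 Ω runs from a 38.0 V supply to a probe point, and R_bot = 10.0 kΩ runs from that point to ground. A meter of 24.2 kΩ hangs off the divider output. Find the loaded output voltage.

The load sits in parallel with R_bot: R_bot‖R_L = (10000 × 24200) / (10000 + 24200) = 7076 Ω.
V_out = 38.0 × 7076 / (587 + 7076) = 38.0 × 7076/7663 = 35.1 V.
(Unloaded it would have been 35.9 V.)

V_out ≈ 35.1 V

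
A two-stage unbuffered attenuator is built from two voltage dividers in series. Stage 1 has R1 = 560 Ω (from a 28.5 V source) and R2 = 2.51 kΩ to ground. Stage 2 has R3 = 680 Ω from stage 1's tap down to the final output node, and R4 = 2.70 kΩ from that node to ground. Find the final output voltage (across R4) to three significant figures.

V_out ≈ 16.4 V

Stage 2 presents R3+R4 = 3380 Ω as a load on stage 1's tap.
Stage 1's lower leg becomes R2‖(R3+R4) = 1440 Ω, so V_mid = 28.5 × 1440/2000 = 20.52 V.
Stage 2 is itself unloaded: V_out = V_mid × R4/(R3+R4) = 20.52 × 2700/3380 = 16.4 V.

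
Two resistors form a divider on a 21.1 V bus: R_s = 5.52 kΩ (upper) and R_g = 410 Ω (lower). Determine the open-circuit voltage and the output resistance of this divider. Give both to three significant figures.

V_th = 1.46 V, R_th = 382 Ω

V_th is the open-circuit tap voltage: 21.1 × 410/(5520 + 410) = 1.46 V.
With the supply zeroed, R_s and R_g appear in parallel from the tap: R_th = R_s‖R_g = (5520 × 410)/5930 = 382 Ω.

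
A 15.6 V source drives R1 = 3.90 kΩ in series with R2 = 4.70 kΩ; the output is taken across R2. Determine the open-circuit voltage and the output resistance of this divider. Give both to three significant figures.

V_th = 8.53 V, R_th = 2.13 kΩ

V_th is the open-circuit tap voltage: 15.6 × 4.70/(3.90 + 4.70) = 8.53 V.
With the supply zeroed, R1 and R2 appear in parallel from the tap: R_th = R1‖R2 = (3.90 × 4.70)/8.600 = 2.13 kΩ.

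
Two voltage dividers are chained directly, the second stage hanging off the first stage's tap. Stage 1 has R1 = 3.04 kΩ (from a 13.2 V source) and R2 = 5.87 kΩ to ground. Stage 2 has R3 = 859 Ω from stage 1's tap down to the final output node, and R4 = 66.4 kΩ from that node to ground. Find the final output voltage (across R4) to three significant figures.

Stage 2 presents R3+R4 = 67260 Ω as a load on stage 1's tap.
Stage 1's lower leg becomes R2‖(R3+R4) = 5399 Ω, so V_mid = 13.2 × 5399/8439 = 8.445 V.
Stage 2 is itself unloaded: V_out = V_mid × R4/(R3+R4) = 8.445 × 66400/67260 = 8.34 V.

V_out ≈ 8.34 V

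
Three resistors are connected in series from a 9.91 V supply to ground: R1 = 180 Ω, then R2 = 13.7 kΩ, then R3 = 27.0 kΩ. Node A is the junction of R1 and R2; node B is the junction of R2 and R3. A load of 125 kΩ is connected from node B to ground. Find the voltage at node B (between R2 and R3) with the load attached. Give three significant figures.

V ≈ 6.10 V

At node B, R3 is in parallel with the load: R3‖R_L = 22200 Ω.
Below node A the resistance is R2 + (R3‖R_L) = 35900 Ω, so V_A = 9.91 × 35900/36080 = 9.861 V.
Then V_B = V_A × (R3‖R_L)/(R2 + R3‖R_L) = 9.861 × 22200/35900 = 6.10 V.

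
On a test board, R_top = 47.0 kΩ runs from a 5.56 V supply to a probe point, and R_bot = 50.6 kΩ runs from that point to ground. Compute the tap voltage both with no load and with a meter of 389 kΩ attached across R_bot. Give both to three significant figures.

Open-circuit: V = 5.56 × 50.6/(47.0 + 50.6) = 2.88 V.
With the load, R_bot becomes R_bot‖R_L = 44.78 kΩ, so V = 5.56 × 44.78/91.78 = 2.71 V.

Unloaded: 2.88 V; loaded: 2.71 V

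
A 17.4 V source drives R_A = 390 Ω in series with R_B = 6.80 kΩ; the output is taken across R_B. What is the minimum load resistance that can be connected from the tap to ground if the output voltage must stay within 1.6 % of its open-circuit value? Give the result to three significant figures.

Output resistance R_th = R_A‖R_B = (390 × 6800)/7190 = 368.8 Ω.
The fractional drop is R_th/(R_th + R_L); requiring this ≤ 0.0160 gives R_L ≥ R_th(1/0.0160 − 1) = 368.8 × 61.50 = 22.7 kΩ.

R_L(min) ≈ 22.7 kΩ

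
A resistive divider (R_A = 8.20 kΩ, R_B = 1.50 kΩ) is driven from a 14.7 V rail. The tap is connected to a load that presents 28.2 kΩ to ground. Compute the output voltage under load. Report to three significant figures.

The load sits in parallel with R_B: R_B‖R_L = (1.50 × 28.2) / (1.50 + 28.2) = 1.424 kΩ.
V_out = 14.7 × 1.424 / (8.20 + 1.424) = 14.7 × 1.424/9.624 = 2.18 V.

V_out ≈ 2.18 V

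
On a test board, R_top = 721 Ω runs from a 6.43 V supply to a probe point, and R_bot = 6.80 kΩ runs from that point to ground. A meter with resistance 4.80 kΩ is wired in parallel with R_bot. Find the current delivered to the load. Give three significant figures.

I_L ≈ 1.07 mA

R_bot‖R_L = 2814 Ω; V_out = 6.43 × 2814/3535 = 5.118 V.
I_L = V_out / R_L = 5.118 / 4.80 kΩ = 1.07 mA.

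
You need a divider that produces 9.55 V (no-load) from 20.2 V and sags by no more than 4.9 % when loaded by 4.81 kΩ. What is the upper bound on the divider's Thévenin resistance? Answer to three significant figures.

Loading drop = R_th/(R_th + R_L) ≤ 0.0490, so R_th ≤ R_L · ε/(1−ε) = 4.81 kΩ × 0.0490/0.9510 = 248 Ω.

R_th ≤ 248 Ω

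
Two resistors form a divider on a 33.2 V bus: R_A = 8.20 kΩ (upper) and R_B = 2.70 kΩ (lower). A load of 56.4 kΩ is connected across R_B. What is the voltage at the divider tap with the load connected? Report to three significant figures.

The load sits in parallel with R_B: R_B‖R_L = (2.70 × 56.4) / (2.70 + 56.4) = 2.577 kΩ.
V_out = 33.2 × 2.577 / (8.20 + 2.577) = 33.2 × 2.577/10.78 = 7.94 V.

V_out ≈ 7.94 V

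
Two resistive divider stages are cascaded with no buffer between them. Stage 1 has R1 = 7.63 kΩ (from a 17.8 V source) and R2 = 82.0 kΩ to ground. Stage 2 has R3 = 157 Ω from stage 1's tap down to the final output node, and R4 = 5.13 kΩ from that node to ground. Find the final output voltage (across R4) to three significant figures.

Stage 2 presents R3+R4 = 5287 Ω as a load on stage 1's tap.
Stage 1's lower leg becomes R2‖(R3+R4) = 4967 Ω, so V_mid = 17.8 × 4967/12600 = 7.018 V.
Stage 2 is itself unloaded: V_out = V_mid × R4/(R3+R4) = 7.018 × 5130/5287 = 6.81 V.

V_out ≈ 6.81 V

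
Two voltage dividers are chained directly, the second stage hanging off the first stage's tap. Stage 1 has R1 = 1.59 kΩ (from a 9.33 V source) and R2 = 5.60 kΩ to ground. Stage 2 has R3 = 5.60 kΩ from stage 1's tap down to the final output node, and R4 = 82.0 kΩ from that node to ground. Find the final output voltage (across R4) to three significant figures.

Stage 2 presents R3+R4 = 87.60 kΩ as a load on stage 1's tap.
Stage 1's lower leg becomes R2‖(R3+R4) = 5.264 kΩ, so V_mid = 9.33 × 5.264/6.854 = 7.165 V.
Stage 2 is itself unloaded: V_out = V_mid × R4/(R3+R4) = 7.165 × 82.0/87.60 = 6.71 V.

V_out ≈ 6.71 V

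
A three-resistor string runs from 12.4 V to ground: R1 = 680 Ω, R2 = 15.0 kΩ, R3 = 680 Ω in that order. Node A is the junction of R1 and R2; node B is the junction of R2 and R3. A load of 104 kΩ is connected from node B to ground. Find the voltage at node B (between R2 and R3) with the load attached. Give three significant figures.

At node B, R3 is in parallel with the load: R3‖R_L = 675.6 Ω.
Below node A the resistance is R2 + (R3‖R_L) = 15680 Ω, so V_A = 12.4 × 15680/16360 = 11.88 V.
Then V_B = V_A × (R3‖R_L)/(R2 + R3‖R_L) = 11.88 × 675.6/15680 = 0.512 V.

V ≈ 0.512 V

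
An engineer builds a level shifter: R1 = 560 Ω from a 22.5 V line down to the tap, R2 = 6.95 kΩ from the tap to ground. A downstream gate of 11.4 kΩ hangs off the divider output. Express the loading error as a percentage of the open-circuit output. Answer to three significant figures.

4.35 %

The divider's output (Thévenin) resistance is R1‖R2 = 518.2 Ω.
Fractional drop under load = R_th/(R_th + R_L) = 518.2 / (518.2 + 11400) = 0.04348.
So the output falls by 4.35 %.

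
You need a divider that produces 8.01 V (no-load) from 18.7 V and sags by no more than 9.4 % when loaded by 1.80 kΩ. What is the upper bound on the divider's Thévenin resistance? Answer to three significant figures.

Loading drop = R_th/(R_th + R_L) ≤ 0.0940, so R_th ≤ R_L · ε/(1−ε) = 1.80 kΩ × 0.0940/0.9060 = 187 Ω.
(Any R1, R2 with R2/(R1+R2) = 0.428 and R1‖R2 ≤ 187 Ω will meet the spec.)

R_th ≤ 187 Ω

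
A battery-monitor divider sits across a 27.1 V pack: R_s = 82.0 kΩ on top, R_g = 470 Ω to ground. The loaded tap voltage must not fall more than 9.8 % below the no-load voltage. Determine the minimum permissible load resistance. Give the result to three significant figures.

Output resistance R_th = R_s‖R_g = (82000 × 470)/82470 = 467.3 Ω.
The fractional drop is R_th/(R_th + R_L); requiring this ≤ 0.0980 gives R_L ≥ R_th(1/0.0980 − 1) = 467.3 × 9.204 = 4.30 kΩ.

R_L(min) ≈ 4.30 kΩ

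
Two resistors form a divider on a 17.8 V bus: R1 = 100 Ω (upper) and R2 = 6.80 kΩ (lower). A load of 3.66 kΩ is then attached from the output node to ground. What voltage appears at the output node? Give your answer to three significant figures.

The load sits in parallel with R2: R2‖R_L = (6800 × 3660) / (6800 + 3660) = 2379 Ω.
V_out = 17.8 × 2379 / (100 + 2379) = 17.8 × 2379/2479 = 17.1 V.

V_out ≈ 17.1 V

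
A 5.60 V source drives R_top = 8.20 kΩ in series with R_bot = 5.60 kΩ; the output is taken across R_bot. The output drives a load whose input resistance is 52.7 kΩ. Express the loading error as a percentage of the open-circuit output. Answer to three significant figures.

5.94 %

The divider's output (Thévenin) resistance is R_top‖R_bot = 3.328 kΩ.
Fractional drop under load = R_th/(R_th + R_L) = 3.328 / (3.328 + 52.7) = 0.05939.
So the output falls by 5.94 %.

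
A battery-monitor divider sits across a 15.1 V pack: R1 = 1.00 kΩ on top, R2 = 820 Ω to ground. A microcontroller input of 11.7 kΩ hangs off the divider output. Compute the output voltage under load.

V_out ≈ 6.55 V

The load sits in parallel with R2: R2‖R_L = (820 × 11700) / (820 + 11700) = 766.3 Ω.
V_out = 15.1 × 766.3 / (1000 + 766.3) = 15.1 × 766.3/1766 = 6.55 V.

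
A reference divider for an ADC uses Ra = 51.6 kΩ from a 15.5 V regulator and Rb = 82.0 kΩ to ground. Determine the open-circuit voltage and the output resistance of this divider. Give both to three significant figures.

V_th is the open-circuit tap voltage: 15.5 × 82.0/(51.6 + 82.0) = 9.51 V.
With the supply zeroed, Ra and Rb appear in parallel from the tap: R_th = Ra‖Rb = (51.6 × 82.0)/133.6 = 31.7 kΩ.

V_th = 9.51 V, R_th = 31.7 kΩ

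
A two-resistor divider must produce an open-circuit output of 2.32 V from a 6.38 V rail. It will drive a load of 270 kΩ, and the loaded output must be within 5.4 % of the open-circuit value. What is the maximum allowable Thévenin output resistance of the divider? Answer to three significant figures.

Loading drop = R_th/(R_th + R_L) ≤ 0.0540, so R_th ≤ R_L · ε/(1−ε) = 270 kΩ × 0.0540/0.9460 = 15.4 kΩ.
(Any R1, R2 with R2/(R1+R2) = 0.364 and R1‖R2 ≤ 15.4 kΩ will meet the spec.)

R_th ≤ 15.4 kΩ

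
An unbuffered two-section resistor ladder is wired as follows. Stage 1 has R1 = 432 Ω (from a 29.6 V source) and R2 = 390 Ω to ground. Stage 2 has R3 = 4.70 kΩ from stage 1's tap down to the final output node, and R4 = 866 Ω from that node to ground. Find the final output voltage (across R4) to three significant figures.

V_out ≈ 2.11 V

Stage 2 presents R3+R4 = 5566 Ω as a load on stage 1's tap.
Stage 1's lower leg becomes R2‖(R3+R4) = 364.5 Ω, so V_mid = 29.6 × 364.5/796.5 = 13.55 V.
Stage 2 is itself unloaded: V_out = V_mid × R4/(R3+R4) = 13.55 × 866/5566 = 2.11 V.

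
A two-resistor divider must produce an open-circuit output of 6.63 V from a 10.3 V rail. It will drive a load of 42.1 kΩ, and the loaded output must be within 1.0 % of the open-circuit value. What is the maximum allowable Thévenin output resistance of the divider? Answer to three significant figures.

R_th ≤ 425 Ω

Loading drop = R_th/(R_th + R_L) ≤ 0.0100, so R_th ≤ R_L · ε/(1−ε) = 42.1 kΩ × 0.0100/0.9900 = 425 Ω.
(Any R1, R2 with R2/(R1+R2) = 0.644 and R1‖R2 ≤ 425 Ω will meet the spec.)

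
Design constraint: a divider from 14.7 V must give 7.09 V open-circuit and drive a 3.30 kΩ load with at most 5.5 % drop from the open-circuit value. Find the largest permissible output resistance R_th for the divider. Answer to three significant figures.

R_th ≤ 192 Ω

Loading drop = R_th/(R_th + R_L) ≤ 0.0550, so R_th ≤ R_L · ε/(1−ε) = 3.30 kΩ × 0.0550/0.9450 = 192 Ω.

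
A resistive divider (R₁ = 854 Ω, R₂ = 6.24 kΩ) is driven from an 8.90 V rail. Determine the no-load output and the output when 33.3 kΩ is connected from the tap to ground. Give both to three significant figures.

Open-circuit: V = 8.90 × 6240/(854 + 6240) = 7.83 V.
With the load, R₂ becomes R₂‖R_L = 5255 Ω, so V = 8.90 × 5255/6109 = 7.66 V.

Unloaded: 7.83 V; loaded: 7.66 V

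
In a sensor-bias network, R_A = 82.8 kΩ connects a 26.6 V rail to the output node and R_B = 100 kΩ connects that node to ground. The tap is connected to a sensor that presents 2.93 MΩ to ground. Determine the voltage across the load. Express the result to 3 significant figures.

V_out ≈ 14.3 V

The load sits in parallel with R_B: R_B‖R_L = (100 × 2930) / (100 + 2930) = 96.70 kΩ.
V_out = 26.6 × 96.70 / (82.8 + 96.70) = 26.6 × 96.70/179.5 = 14.3 V.
(Unloaded it would have been 14.6 V.)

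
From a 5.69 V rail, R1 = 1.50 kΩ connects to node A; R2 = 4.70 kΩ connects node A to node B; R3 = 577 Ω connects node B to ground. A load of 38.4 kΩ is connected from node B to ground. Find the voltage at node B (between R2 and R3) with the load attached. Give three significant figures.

At node B, R3 is in parallel with the load: R3‖R_L = 568.5 Ω.
Below node A the resistance is R2 + (R3‖R_L) = 5268 Ω, so V_A = 5.69 × 5268/6768 = 4.429 V.
Then V_B = V_A × (R3‖R_L)/(R2 + R3‖R_L) = 4.429 × 568.5/5268 = 0.478 V.

V ≈ 0.478 V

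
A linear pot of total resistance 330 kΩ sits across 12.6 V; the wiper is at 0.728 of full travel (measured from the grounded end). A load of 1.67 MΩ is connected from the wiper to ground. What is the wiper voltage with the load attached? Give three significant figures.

V ≈ 8.83 V

The wiper splits the pot into (1−α)R = 89.76 kΩ above and αR = 240.2 kΩ below.
Lower section ‖ load = 210.0 kΩ.
V_wiper = 12.6 × 210.0/(89.76 + 210.0) = 8.83 V.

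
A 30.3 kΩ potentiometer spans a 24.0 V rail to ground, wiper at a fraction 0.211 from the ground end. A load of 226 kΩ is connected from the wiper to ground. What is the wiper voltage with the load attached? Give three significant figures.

V ≈ 4.95 V

The wiper splits the pot into (1−α)R = 23.91 kΩ above and αR = 6.393 kΩ below.
Lower section ‖ load = 6.217 kΩ.
V_wiper = 24.0 × 6.217/(23.91 + 6.217) = 4.95 V.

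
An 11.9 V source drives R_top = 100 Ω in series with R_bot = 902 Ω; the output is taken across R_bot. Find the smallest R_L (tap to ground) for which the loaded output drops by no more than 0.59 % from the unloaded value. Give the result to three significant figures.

Output resistance R_th = R_top‖R_bot = (100 × 902)/1002 = 90.02 Ω.
The fractional drop is R_th/(R_th + R_L); requiring this ≤ 0.00590 gives R_L ≥ R_th(1/0.00590 − 1) = 90.02 × 168.5 = 15.2 kΩ.

R_L(min) ≈ 15.2 kΩ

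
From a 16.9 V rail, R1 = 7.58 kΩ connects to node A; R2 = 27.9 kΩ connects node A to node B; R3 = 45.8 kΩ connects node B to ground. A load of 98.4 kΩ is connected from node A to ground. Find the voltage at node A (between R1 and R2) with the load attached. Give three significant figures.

V ≈ 14.3 V

Below node A the series string R2+R3 = 73.70 kΩ sits in parallel with the 98.4 kΩ load: 42.14 kΩ.
V_A = 16.9 × 42.14/(7.58 + 42.14) = 14.3 V.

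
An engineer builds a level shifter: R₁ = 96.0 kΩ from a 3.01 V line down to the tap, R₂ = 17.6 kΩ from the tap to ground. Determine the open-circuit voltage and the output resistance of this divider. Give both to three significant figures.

V_th is the open-circuit tap voltage: 3.01 × 17.6/(96.0 + 17.6) = 0.466 V.
With the supply zeroed, R₁ and R₂ appear in parallel from the tap: R_th = R₁‖R₂ = (96.0 × 17.6)/113.6 = 14.9 kΩ.

V_th = 0.466 V, R_th = 14.9 kΩ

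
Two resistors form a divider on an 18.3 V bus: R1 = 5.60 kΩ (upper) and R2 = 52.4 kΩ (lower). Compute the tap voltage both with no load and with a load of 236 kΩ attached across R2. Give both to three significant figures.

Open-circuit: V = 18.3 × 52.4/(5.60 + 52.4) = 16.5 V.
With the load, R2 becomes R2‖R_L = 42.88 kΩ, so V = 18.3 × 42.88/48.48 = 16.2 V.

Unloaded: 16.5 V; loaded: 16.2 V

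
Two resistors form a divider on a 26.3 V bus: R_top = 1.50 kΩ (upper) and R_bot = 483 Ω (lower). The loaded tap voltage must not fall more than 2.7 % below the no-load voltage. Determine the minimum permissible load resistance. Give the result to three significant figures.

R_L(min) ≈ 13.2 kΩ

Output resistance R_th = R_top‖R_bot = (1500 × 483)/1983 = 365.4 Ω.
The fractional drop is R_th/(R_th + R_L); requiring this ≤ 0.0270 gives R_L ≥ R_th(1/0.0270 − 1) = 365.4 × 36.04 = 13.2 kΩ.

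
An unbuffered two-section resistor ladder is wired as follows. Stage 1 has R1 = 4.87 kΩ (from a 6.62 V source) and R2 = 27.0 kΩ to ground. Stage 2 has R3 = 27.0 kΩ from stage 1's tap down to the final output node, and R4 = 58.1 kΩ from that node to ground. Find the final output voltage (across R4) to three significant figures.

Stage 2 presents R3+R4 = 85.10 kΩ as a load on stage 1's tap.
Stage 1's lower leg becomes R2‖(R3+R4) = 20.50 kΩ, so V_mid = 6.62 × 20.50/25.37 = 5.349 V.
Stage 2 is itself unloaded: V_out = V_mid × R4/(R3+R4) = 5.349 × 58.1/85.10 = 3.65 V.

V_out ≈ 3.65 V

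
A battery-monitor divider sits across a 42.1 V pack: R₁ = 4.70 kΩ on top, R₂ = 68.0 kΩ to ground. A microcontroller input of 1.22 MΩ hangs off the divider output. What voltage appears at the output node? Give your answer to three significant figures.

The load sits in parallel with R₂: R₂‖R_L = (68.0 × 1220) / (68.0 + 1220) = 64.41 kΩ.
V_out = 42.1 × 64.41 / (4.70 + 64.41) = 42.1 × 64.41/69.11 = 39.2 V.
(Unloaded it would have been 39.4 V.)

V_out ≈ 39.2 V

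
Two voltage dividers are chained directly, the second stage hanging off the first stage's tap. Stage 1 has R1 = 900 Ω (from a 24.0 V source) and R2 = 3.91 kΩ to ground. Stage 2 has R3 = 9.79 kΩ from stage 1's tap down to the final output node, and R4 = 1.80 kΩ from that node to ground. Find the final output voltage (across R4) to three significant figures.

Stage 2 presents R3+R4 = 11590 Ω as a load on stage 1's tap.
Stage 1's lower leg becomes R2‖(R3+R4) = 2924 Ω, so V_mid = 24.0 × 2924/3824 = 18.35 V.
Stage 2 is itself unloaded: V_out = V_mid × R4/(R3+R4) = 18.35 × 1800/11590 = 2.85 V.

V_out ≈ 2.85 V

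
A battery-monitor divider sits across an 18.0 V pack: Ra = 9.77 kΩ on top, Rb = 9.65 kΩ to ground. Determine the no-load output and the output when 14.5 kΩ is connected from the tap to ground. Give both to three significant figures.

Unloaded: 8.94 V; loaded: 6.70 V

Open-circuit: V = 18.0 × 9.65/(9.77 + 9.65) = 8.94 V.
With the load, Rb becomes Rb‖R_L = 5.794 kΩ, so V = 18.0 × 5.794/15.56 = 6.70 V.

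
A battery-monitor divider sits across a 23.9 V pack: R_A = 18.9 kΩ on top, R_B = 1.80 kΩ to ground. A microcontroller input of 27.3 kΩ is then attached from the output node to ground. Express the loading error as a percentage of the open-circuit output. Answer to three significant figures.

The divider's output (Thévenin) resistance is R_A‖R_B = 1.643 kΩ.
Fractional drop under load = R_th/(R_th + R_L) = 1.643 / (1.643 + 27.3) = 0.05678.
So the output falls by 5.68 %.

5.68 %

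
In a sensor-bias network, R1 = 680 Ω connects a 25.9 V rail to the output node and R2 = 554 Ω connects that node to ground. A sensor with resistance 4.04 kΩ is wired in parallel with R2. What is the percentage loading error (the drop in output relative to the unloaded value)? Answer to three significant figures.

7.03 %

The divider's output (Thévenin) resistance is R1‖R2 = 305.3 Ω.
Fractional drop under load = R_th/(R_th + R_L) = 305.3 / (305.3 + 4040) = 0.07026.
So the output falls by 7.03 %.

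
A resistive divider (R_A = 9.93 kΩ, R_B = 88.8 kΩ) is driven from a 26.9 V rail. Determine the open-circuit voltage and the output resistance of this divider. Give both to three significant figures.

V_th = 24.2 V, R_th = 8.93 kΩ

V_th is the open-circuit tap voltage: 26.9 × 88.8/(9.93 + 88.8) = 24.2 V.
With the supply zeroed, R_A and R_B appear in parallel from the tap: R_th = R_A‖R_B = (9.93 × 88.8)/98.73 = 8.93 kΩ.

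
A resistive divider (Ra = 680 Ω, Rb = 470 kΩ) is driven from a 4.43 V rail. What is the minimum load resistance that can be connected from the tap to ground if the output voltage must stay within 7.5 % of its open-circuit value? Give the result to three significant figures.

R_L(min) ≈ 8.37 kΩ

Output resistance R_th = Ra‖Rb = (680 × 470000)/470700 = 679.0 Ω.
The fractional drop is R_th/(R_th + R_L); requiring this ≤ 0.0750 gives R_L ≥ R_th(1/0.0750 − 1) = 679.0 × 12.33 = 8.37 kΩ.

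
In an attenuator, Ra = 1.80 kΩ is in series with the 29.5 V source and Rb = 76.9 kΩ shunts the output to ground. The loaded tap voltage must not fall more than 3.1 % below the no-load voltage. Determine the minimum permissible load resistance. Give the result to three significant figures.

Output resistance R_th = Ra‖Rb = (1.80 × 76.9)/78.70 = 1.759 kΩ.
The fractional drop is R_th/(R_th + R_L); requiring this ≤ 0.0310 gives R_L ≥ R_th(1/0.0310 − 1) = 1.759 × 31.26 = 55.0 kΩ.

R_L(min) ≈ 55.0 kΩ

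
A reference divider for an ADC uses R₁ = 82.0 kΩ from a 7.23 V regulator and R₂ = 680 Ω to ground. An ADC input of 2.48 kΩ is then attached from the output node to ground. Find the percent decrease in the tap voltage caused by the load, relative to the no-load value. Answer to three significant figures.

The divider's output (Thévenin) resistance is R₁‖R₂ = 674.4 Ω.
Fractional drop under load = R_th/(R_th + R_L) = 674.4 / (674.4 + 2480) = 0.2138.
So the output falls by 21.4 %.

21.4 %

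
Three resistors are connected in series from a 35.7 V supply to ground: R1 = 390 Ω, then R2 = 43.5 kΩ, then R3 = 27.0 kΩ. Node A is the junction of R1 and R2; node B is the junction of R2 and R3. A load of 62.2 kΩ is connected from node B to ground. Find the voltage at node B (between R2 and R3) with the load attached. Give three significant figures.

At node B, R3 is in parallel with the load: R3‖R_L = 18830 Ω.
Below node A the resistance is R2 + (R3‖R_L) = 62330 Ω, so V_A = 35.7 × 62330/62720 = 35.48 V.
Then V_B = V_A × (R3‖R_L)/(R2 + R3‖R_L) = 35.48 × 18830/62330 = 10.7 V.

V ≈ 10.7 V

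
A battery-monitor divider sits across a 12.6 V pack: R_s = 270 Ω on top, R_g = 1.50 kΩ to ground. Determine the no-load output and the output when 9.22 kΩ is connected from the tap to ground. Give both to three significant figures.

Unloaded: 10.7 V; loaded: 10.4 V

Open-circuit: V = 12.6 × 1500/(270 + 1500) = 10.7 V.
With the load, R_g becomes R_g‖R_L = 1290 Ω, so V = 12.6 × 1290/1560 = 10.4 V.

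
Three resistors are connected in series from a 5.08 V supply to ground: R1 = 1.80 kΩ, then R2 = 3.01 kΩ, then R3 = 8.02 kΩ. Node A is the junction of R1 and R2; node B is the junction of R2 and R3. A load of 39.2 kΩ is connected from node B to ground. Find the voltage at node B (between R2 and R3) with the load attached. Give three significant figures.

V ≈ 2.95 V

At node B, R3 is in parallel with the load: R3‖R_L = 6.658 kΩ.
Below node A the resistance is R2 + (R3‖R_L) = 9.668 kΩ, so V_A = 5.08 × 9.668/11.47 = 4.283 V.
Then V_B = V_A × (R3‖R_L)/(R2 + R3‖R_L) = 4.283 × 6.658/9.668 = 2.95 V.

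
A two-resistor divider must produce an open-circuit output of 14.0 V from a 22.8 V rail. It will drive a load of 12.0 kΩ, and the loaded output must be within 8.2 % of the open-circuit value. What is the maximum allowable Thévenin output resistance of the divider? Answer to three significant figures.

Loading drop = R_th/(R_th + R_L) ≤ 0.0820, so R_th ≤ R_L · ε/(1−ε) = 12.0 kΩ × 0.0820/0.9180 = 1.07 kΩ.
(Any R1, R2 with R2/(R1+R2) = 0.614 and R1‖R2 ≤ 1.07 kΩ will meet the spec.)

R_th ≤ 1.07 kΩ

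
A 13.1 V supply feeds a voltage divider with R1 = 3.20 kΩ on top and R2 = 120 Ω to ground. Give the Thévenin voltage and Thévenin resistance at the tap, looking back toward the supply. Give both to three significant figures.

V_th = 0.473 V, R_th = 116 Ω

V_th is the open-circuit tap voltage: 13.1 × 120/(3200 + 120) = 0.473 V.
With the supply zeroed, R1 and R2 appear in parallel from the tap: R_th = R1‖R2 = (3200 × 120)/3320 = 116 Ω.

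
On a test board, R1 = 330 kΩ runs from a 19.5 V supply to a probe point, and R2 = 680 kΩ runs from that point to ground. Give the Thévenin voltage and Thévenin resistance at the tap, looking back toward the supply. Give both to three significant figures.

V_th is the open-circuit tap voltage: 19.5 × 680/(330 + 680) = 13.1 V.
With the supply zeroed, R1 and R2 appear in parallel from the tap: R_th = R1‖R2 = (330 × 680)/1010 = 222 kΩ.

V_th = 13.1 V, R_th = 222 kΩ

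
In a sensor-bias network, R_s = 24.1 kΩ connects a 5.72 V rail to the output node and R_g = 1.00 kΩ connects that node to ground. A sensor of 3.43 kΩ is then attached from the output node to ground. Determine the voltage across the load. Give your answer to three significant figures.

V_out ≈ 0.178 V

The load sits in parallel with R_g: R_g‖R_L = (1.00 × 3.43) / (1.00 + 3.43) = 0.7743 kΩ.
V_out = 5.72 × 0.7743 / (24.1 + 0.7743) = 5.72 × 0.7743/24.87 = 0.178 V.
(Unloaded it would have been 0.228 V.)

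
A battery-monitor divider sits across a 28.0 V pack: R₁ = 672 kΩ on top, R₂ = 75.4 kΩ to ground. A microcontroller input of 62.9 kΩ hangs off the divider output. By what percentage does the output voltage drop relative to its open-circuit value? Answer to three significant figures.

51.9 %

The divider's output (Thévenin) resistance is R₁‖R₂ = 67.79 kΩ.
Fractional drop under load = R_th/(R_th + R_L) = 67.79 / (67.79 + 62.9) = 0.5187.
So the output falls by 51.9 %.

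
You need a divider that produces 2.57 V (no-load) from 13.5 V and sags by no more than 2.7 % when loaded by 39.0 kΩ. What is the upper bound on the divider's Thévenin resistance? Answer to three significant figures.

R_th ≤ 1.08 kΩ

Loading drop = R_th/(R_th + R_L) ≤ 0.0270, so R_th ≤ R_L · ε/(1−ε) = 39.0 kΩ × 0.0270/0.9730 = 1.08 kΩ.
(Any R1, R2 with R2/(R1+R2) = 0.190 and R1‖R2 ≤ 1.08 kΩ will meet the spec.)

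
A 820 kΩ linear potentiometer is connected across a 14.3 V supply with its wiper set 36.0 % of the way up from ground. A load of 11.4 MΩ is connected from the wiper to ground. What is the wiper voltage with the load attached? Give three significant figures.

V ≈ 5.06 V

The wiper splits the pot into (1−α)R = 524.8 kΩ above and αR = 295.2 kΩ below.
Lower section ‖ load = 287.7 kΩ.
V_wiper = 14.3 × 287.7/(524.8 + 287.7) = 5.06 V.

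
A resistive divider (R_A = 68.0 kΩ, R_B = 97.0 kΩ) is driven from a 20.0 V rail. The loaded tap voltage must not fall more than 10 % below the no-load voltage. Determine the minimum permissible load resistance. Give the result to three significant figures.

Output resistance R_th = R_A‖R_B = (68.0 × 97.0)/165.0 = 39.98 kΩ.
The fractional drop is R_th/(R_th + R_L); requiring this ≤ 0.100 gives R_L ≥ R_th(1/0.100 − 1) = 39.98 × 9.000 = 360 kΩ.

R_L(min) ≈ 360 kΩ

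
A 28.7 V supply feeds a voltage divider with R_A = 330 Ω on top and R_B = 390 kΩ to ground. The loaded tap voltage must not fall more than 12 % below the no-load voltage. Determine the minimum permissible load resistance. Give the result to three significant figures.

Output resistance R_th = R_A‖R_B = (330 × 390000)/390300 = 329.7 Ω.
The fractional drop is R_th/(R_th + R_L); requiring this ≤ 0.120 gives R_L ≥ R_th(1/0.120 − 1) = 329.7 × 7.333 = 2.42 kΩ.

R_L(min) ≈ 2.42 kΩ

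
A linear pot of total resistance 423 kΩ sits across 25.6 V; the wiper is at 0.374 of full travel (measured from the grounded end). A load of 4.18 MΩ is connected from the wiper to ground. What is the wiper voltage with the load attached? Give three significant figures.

The wiper splits the pot into (1−α)R = 264.8 kΩ above and αR = 158.2 kΩ below.
Lower section ‖ load = 152.4 kΩ.
V_wiper = 25.6 × 152.4/(264.8 + 152.4) = 9.35 V.

V ≈ 9.35 V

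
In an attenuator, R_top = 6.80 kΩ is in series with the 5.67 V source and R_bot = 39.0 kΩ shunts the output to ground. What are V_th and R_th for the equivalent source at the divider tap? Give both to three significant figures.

V_th is the open-circuit tap voltage: 5.67 × 39.0/(6.80 + 39.0) = 4.83 V.
With the supply zeroed, R_top and R_bot appear in parallel from the tap: R_th = R_top‖R_bot = (6.80 × 39.0)/45.80 = 5.79 kΩ.

V_th = 4.83 V, R_th = 5.79 kΩ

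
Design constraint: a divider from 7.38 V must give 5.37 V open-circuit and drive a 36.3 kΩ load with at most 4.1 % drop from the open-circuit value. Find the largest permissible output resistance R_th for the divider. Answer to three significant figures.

R_th ≤ 1.55 kΩ

Loading drop = R_th/(R_th + R_L) ≤ 0.0410, so R_th ≤ R_L · ε/(1−ε) = 36.3 kΩ × 0.0410/0.9590 = 1.55 kΩ.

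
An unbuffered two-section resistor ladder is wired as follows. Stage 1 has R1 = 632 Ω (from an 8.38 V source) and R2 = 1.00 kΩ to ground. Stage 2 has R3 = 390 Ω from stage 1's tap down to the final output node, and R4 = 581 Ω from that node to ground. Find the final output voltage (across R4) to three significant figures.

Stage 2 presents R3+R4 = 971.0 Ω as a load on stage 1's tap.
Stage 1's lower leg becomes R2‖(R3+R4) = 492.6 Ω, so V_mid = 8.38 × 492.6/1125 = 3.671 V.
Stage 2 is itself unloaded: V_out = V_mid × R4/(R3+R4) = 3.671 × 581/971.0 = 2.20 V.

V_out ≈ 2.20 V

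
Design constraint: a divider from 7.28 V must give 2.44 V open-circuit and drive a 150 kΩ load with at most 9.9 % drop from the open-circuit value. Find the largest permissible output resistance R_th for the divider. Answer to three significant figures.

Loading drop = R_th/(R_th + R_L) ≤ 0.0990, so R_th ≤ R_L · ε/(1−ε) = 150 kΩ × 0.0990/0.9010 = 16.5 kΩ.
(Any R1, R2 with R2/(R1+R2) = 0.335 and R1‖R2 ≤ 16.5 kΩ will meet the spec.)

R_th ≤ 16.5 kΩ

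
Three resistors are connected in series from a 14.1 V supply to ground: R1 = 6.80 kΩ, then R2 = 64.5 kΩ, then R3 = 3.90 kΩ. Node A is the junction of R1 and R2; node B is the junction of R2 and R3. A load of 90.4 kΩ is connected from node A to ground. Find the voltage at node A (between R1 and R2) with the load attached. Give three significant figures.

V ≈ 12.0 V

Below node A the series string R2+R3 = 68.40 kΩ sits in parallel with the 90.4 kΩ load: 38.94 kΩ.
V_A = 14.1 × 38.94/(6.80 + 38.94) = 12.0 V.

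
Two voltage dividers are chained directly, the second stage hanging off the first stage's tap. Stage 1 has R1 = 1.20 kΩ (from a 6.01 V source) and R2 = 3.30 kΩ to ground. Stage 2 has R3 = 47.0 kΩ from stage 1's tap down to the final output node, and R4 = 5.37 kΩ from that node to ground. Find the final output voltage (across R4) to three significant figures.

Stage 2 presents R3+R4 = 52.37 kΩ as a load on stage 1's tap.
Stage 1's lower leg becomes R2‖(R3+R4) = 3.104 kΩ, so V_mid = 6.01 × 3.104/4.304 = 4.334 V.
Stage 2 is itself unloaded: V_out = V_mid × R4/(R3+R4) = 4.334 × 5.37/52.37 = 0.444 V.

V_out ≈ 0.444 V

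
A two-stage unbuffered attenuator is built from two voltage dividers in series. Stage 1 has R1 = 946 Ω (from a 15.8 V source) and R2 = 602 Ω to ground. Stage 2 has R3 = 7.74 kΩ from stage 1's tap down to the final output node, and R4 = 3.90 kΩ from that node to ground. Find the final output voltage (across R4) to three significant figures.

Stage 2 presents R3+R4 = 11640 Ω as a load on stage 1's tap.
Stage 1's lower leg becomes R2‖(R3+R4) = 572.4 Ω, so V_mid = 15.8 × 572.4/1518 = 5.956 V.
Stage 2 is itself unloaded: V_out = V_mid × R4/(R3+R4) = 5.956 × 3900/11640 = 2.00 V.

V_out ≈ 2.00 V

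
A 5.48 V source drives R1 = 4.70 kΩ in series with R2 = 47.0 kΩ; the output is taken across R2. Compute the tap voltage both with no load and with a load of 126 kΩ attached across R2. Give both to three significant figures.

Open-circuit: V = 5.48 × 47.0/(4.70 + 47.0) = 4.98 V.
With the load, R2 becomes R2‖R_L = 34.23 kΩ, so V = 5.48 × 34.23/38.93 = 4.82 V.

Unloaded: 4.98 V; loaded: 4.82 V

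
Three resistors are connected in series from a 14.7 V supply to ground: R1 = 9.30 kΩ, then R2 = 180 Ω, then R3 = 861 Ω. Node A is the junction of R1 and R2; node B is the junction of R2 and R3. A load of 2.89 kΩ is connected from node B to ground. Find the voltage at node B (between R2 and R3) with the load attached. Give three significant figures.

At node B, R3 is in parallel with the load: R3‖R_L = 663.4 Ω.
Below node A the resistance is R2 + (R3‖R_L) = 843.4 Ω, so V_A = 14.7 × 843.4/10140 = 1.222 V.
Then V_B = V_A × (R3‖R_L)/(R2 + R3‖R_L) = 1.222 × 663.4/843.4 = 0.961 V.

V ≈ 0.961 V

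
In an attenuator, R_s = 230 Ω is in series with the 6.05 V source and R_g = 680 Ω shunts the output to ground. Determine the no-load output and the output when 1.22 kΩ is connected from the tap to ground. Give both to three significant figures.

Unloaded: 4.52 V; loaded: 3.96 V

Open-circuit: V = 6.05 × 680/(230 + 680) = 4.52 V.
With the load, R_g becomes R_g‖R_L = 436.6 Ω, so V = 6.05 × 436.6/666.6 = 3.96 V.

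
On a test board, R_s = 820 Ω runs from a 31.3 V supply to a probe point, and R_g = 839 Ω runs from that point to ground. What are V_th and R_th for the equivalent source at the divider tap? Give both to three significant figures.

V_th = 15.8 V, R_th = 415 Ω

V_th is the open-circuit tap voltage: 31.3 × 839/(820 + 839) = 15.8 V.
With the supply zeroed, R_s and R_g appear in parallel from the tap: R_th = R_s‖R_g = (820 × 839)/1659 = 415 Ω.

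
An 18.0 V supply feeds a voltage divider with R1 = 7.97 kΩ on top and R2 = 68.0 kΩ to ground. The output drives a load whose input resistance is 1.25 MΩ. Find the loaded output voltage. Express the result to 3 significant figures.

V_out ≈ 16.0 V

The load sits in parallel with R2: R2‖R_L = (68.0 × 1250) / (68.0 + 1250) = 64.49 kΩ.
V_out = 18.0 × 64.49 / (7.97 + 64.49) = 18.0 × 64.49/72.46 = 16.0 V.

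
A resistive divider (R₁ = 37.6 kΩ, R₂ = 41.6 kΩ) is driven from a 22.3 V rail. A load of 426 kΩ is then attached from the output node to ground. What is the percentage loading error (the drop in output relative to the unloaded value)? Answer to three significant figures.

4.43 %

The divider's output (Thévenin) resistance is R₁‖R₂ = 19.75 kΩ.
Fractional drop under load = R_th/(R_th + R_L) = 19.75 / (19.75 + 426) = 0.04431.
So the output falls by 4.43 %.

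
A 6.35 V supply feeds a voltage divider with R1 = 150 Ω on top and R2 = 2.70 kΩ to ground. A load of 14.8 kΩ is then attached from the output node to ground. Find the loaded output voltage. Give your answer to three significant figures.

V_out ≈ 5.96 V

The load sits in parallel with R2: R2‖R_L = (2700 × 14800) / (2700 + 14800) = 2283 Ω.
V_out = 6.35 × 2283 / (150 + 2283) = 6.35 × 2283/2433 = 5.96 V.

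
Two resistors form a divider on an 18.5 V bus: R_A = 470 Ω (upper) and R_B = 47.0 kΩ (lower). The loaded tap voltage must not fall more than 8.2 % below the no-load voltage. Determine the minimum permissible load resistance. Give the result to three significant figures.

Output resistance R_th = R_A‖R_B = (470 × 47000)/47470 = 465.3 Ω.
The fractional drop is R_th/(R_th + R_L); requiring this ≤ 0.0820 gives R_L ≥ R_th(1/0.0820 − 1) = 465.3 × 11.20 = 5.21 kΩ.

R_L(min) ≈ 5.21 kΩ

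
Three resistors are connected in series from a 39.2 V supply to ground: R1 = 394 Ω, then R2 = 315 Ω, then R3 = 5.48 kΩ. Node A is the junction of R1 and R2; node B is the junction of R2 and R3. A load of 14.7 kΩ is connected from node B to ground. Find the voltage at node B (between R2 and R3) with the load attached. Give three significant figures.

V ≈ 33.3 V

At node B, R3 is in parallel with the load: R3‖R_L = 3992 Ω.
Below node A the resistance is R2 + (R3‖R_L) = 4307 Ω, so V_A = 39.2 × 4307/4701 = 35.91 V.
Then V_B = V_A × (R3‖R_L)/(R2 + R3‖R_L) = 35.91 × 3992/4307 = 33.3 V.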